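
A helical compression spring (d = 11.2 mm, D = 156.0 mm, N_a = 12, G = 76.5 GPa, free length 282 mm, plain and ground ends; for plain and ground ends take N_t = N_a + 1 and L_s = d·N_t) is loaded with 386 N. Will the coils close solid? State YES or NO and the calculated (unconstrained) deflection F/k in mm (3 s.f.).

k = Gd⁴/(8D³N_a) = (76.5×10³)(11.2⁴)/(8·156.0³·12) = 3.3028 N/mm
N_t = 13; L_s = 11.2·13 = 145.6 mm; δ_solid = L₀ − L_s = 282 − 145.6 = 136.4 mm
δ = F/k = 386/3.3028 = 116.87 mm
δ < δ_solid → spring does not go solid

NO, δ = 117 mm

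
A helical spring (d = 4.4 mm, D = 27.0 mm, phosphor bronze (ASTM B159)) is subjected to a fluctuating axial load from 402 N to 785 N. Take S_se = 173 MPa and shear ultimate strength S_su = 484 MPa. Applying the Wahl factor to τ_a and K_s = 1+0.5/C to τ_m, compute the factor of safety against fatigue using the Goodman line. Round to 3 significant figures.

C = D/d = 27.0/4.4 = 6.1364; K_W = (4C−1)/(4C−4)+0.615/C = 1.2462; K_s = 1+0.5/C = 1.0815
F_a = (F_max−F_min)/2 = 191.5 N; F_m = (F_max+F_min)/2 = 593.5 N
τ_a = K_W·8F_aD/(πd³) = 1.2462 × 154.57 = 192.63 MPa
τ_m = K_s·8F_mD/(πd³) = 1.0815 × 479.03 = 518.07 MPa
Goodman: 1/n_f = τ_a/S_se + τ_m/S_su = 192.63/173 + 518.07/484 = 1.11345 + 1.07039 = 2.1838
n_f = 1/2.1838 = 0.4579

0.458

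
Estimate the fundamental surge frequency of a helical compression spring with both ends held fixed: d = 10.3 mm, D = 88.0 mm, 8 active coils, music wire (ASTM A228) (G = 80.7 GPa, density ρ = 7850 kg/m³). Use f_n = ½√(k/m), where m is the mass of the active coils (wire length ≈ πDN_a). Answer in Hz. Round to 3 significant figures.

60.0 Hz

k = Gd⁴/(8D³N_a) = (80.7×10³)(10.3⁴)/(8·88.0³·8) = 20.825 N/mm = 20825 N/m
Wire length L = πDN_a = π·88.0·8 = 2211.7 mm
m = ρ·(πd²/4)·L = 7850 × 83.323×10⁻⁶ m² × 2.2117 m = 1.4466 kg
f_n = ½√(k/m) = 0.5·√(20825/1.4466) = 0.5·√(14396) = 59.991 Hz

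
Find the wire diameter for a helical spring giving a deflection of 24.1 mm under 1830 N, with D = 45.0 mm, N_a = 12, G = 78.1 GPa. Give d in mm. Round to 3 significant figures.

9.60 mm

Required rate k = F/δ = 1830/24.1 = 75.934 N/mm
d = (8D³N_a·k / G)^(1/4) = (8·45.0³·12·75.934 / (78.1×10³))^0.25
  = (8505.3)^0.25 = 9.6034 mm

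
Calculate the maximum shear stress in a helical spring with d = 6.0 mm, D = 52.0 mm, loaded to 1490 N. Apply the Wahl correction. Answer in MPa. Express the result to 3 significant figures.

1070 MPa

Spring index C = D/d = 52.0/6.0 = 8.6667
K_W = (4C−1)/(4C−4) + 0.615/C = 33.667/30.667 + 0.0710 = 1.1688
τ₀ = 8FD/(πd³) = 8·1490·52.0/(π·6.0³) = 619840/678.58 = 913.43 MPa
τ_max = K·τ₀ = 1.1688 × 913.43 = 1067.6 MPa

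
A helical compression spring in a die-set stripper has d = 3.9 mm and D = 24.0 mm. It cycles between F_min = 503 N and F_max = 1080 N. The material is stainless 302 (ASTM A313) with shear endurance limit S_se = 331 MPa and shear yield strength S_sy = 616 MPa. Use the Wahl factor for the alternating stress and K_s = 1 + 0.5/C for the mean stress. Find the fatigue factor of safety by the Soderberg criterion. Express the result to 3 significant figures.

C = D/d = 24.0/3.9 = 6.1538; K_W = (4C−1)/(4C−4)+0.615/C = 1.2455; K_s = 1+0.5/C = 1.0813
F_a = (F_max−F_min)/2 = 288.5 N; F_m = (F_max+F_min)/2 = 791.5 N
τ_a = K_W·8F_aD/(πd³) = 1.2455 × 297.24 = 370.2 MPa
τ_m = K_s·8F_mD/(πd³) = 1.0813 × 815.47 = 881.73 MPa
Soderberg: 1/n_f = τ_a/S_se + τ_m/S_sy = 370.2/331 + 881.73/616 = 1.11842 + 1.43138 = 2.5498
n_f = 1/2.5498 = 0.3922

0.392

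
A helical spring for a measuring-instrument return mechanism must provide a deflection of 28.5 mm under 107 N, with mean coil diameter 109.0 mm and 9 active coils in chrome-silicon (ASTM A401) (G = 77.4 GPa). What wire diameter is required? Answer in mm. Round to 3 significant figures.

8.20 mm

Required rate k = F/δ = 107/28.5 = 3.7544 N/mm
d = (8D³N_a·k / G)^(1/4) = (8·109.0³·9·3.7544 / (77.4×10³))^0.25
  = (4522.8)^0.25 = 8.2007 mm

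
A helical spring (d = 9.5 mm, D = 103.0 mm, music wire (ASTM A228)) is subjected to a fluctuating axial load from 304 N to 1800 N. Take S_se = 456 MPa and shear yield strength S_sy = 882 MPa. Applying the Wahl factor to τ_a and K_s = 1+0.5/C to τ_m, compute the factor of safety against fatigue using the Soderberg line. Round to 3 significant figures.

C = D/d = 103.0/9.5 = 10.8421; K_W = (4C−1)/(4C−4)+0.615/C = 1.1329; K_s = 1+0.5/C = 1.0461
F_a = (F_max−F_min)/2 = 748 N; F_m = (F_max+F_min)/2 = 1052 N
τ_a = K_W·8F_aD/(πd³) = 1.1329 × 228.83 = 259.24 MPa
τ_m = K_s·8F_mD/(πd³) = 1.0461 × 321.83 = 336.67 MPa
Soderberg: 1/n_f = τ_a/S_se + τ_m/S_sy = 259.24/456 + 336.67/882 = 0.56852 + 0.38171 = 0.95023
n_f = 1/0.95023 = 1.052

1.05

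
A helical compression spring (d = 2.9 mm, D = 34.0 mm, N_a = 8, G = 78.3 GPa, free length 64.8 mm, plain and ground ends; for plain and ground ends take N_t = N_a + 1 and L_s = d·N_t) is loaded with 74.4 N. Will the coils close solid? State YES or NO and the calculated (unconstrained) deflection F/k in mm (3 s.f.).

k = Gd⁴/(8D³N_a) = (78.3×10³)(2.9⁴)/(8·34.0³·8) = 2.2016 N/mm
N_t = 9; L_s = 2.9·9 = 26.1 mm; δ_solid = L₀ − L_s = 64.8 − 26.1 = 38.7 mm
δ = F/k = 74.4/2.2016 = 33.794 mm
δ < δ_solid → spring does not go solid

NO, δ = 33.8 mm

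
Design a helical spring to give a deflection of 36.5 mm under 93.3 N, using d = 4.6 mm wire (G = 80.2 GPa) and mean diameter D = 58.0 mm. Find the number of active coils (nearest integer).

Required rate k = F/δ = 93.3/36.5 = 2.5562 N/mm
N_a = Gd⁴/(8D³k) = (80.2×10³ × 4.6⁴)/(8 × 58.0³ × 2.5562)
    = 3.59092e+07 / 3.98991e+06 = 9 → 9 coils

9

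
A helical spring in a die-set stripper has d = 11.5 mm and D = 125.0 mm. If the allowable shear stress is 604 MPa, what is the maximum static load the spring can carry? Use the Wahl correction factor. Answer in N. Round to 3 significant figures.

C = D/d = 125.0/11.5 = 10.8696
K_W = (4C−1)/(4C−4) + 0.615/C = 42.478/39.478 + 0.0566 = 1.1326
τ_max = K·8FD/(πd³) → F_max = τ_allow·πd³/(8DK)
F_max = 604·π·11.5³/(8·125.0·1.1326) = 2.8859e+06/1132.6 = 2548.1 N

2550 N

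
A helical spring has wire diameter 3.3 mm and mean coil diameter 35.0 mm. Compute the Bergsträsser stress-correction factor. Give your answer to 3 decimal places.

1.127

C = D/d = 35.0/3.3 = 10.6061
K_B = (4C+2)/(4C−3) = 44.424/39.424 = 1.1268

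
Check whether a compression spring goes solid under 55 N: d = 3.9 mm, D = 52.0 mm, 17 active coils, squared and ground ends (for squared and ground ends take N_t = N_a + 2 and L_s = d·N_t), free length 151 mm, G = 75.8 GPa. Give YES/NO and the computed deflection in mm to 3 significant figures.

NO, δ = 60.0 mm

k = Gd⁴/(8D³N_a) = (75.8×10³)(3.9⁴)/(8·52.0³·17) = 0.91702 N/mm
N_t = 19; L_s = 3.9·19 = 74.1 mm; δ_solid = L₀ − L_s = 151 − 74.1 = 76.9 mm
δ = F/k = 55/0.91702 = 59.977 mm
δ < δ_solid → spring does not go solid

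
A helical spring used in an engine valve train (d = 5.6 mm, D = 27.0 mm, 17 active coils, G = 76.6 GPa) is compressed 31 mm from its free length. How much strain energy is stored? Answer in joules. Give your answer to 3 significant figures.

13.5 J

k = Gd⁴/(8D³N_a) = (76.6×10³)(5.6⁴)/(8·27.0³·17) = 28.142 N/mm
U = ½kδ² = 0.5 × 28.142 × 31² = 13522 N·mm = 13.522 J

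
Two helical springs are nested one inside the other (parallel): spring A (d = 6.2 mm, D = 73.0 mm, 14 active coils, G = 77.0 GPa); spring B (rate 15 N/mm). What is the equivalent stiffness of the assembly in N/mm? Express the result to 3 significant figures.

k_A = Gd⁴/(8D³N_a) = (77.0×10³)(6.2⁴)/(8·73.0³·14) = 2.6114 N/mm
Parallel: k_eq = 2.6114 + 15 = 17.611 N/mm

17.6 N/mm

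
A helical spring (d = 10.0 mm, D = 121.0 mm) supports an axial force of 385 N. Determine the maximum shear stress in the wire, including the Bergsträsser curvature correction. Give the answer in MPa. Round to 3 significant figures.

132 MPa

Spring index C = D/d = 121.0/10.0 = 12.1000
K_B = (4C+2)/(4C−3) = 50.400/45.400 = 1.1101
τ₀ = 8FD/(πd³) = 8·385·121.0/(π·10.0³) = 372680/3141.6 = 118.63 MPa
τ_max = K·τ₀ = 1.1101 × 118.63 = 131.69 MPa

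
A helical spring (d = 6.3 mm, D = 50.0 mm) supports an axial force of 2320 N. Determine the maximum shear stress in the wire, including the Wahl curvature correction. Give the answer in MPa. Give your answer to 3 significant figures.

Spring index C = D/d = 50.0/6.3 = 7.9365
K_W = (4C−1)/(4C−4) + 0.615/C = 30.746/27.746 + 0.0775 = 1.1856
τ₀ = 8FD/(πd³) = 8·2320·50.0/(π·6.3³) = 928000/785.55 = 1181.3 MPa
τ_max = K·τ₀ = 1.1856 × 1181.3 = 1400.6 MPa

1400 MPa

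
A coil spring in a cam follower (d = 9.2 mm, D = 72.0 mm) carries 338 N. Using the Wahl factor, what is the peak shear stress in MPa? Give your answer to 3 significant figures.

Spring index C = D/d = 72.0/9.2 = 7.8261
K_W = (4C−1)/(4C−4) + 0.615/C = 30.304/27.304 + 0.0786 = 1.1885
τ₀ = 8FD/(πd³) = 8·338·72.0/(π·9.2³) = 194688/2446.3 = 79.584 MPa
τ_max = K·τ₀ = 1.1885 × 79.584 = 94.582 MPa

94.6 MPa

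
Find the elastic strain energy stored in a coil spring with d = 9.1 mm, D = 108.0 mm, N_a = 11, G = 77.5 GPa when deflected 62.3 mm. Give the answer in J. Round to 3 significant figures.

k = Gd⁴/(8D³N_a) = (77.5×10³)(9.1⁴)/(8·108.0³·11) = 4.7942 N/mm
U = ½kδ² = 0.5 × 4.7942 × 62.3² = 9303.8 N·mm = 9.3038 J

9.30 J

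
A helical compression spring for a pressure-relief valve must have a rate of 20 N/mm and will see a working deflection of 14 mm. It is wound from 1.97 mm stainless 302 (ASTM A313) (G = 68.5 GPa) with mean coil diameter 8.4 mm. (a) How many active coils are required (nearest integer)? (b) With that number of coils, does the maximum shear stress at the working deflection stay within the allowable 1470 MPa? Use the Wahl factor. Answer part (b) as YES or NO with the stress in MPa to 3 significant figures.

N_a = Gd⁴/(8D³k) = (68.5×10³)(1.97⁴)/(8·8.4³·20) = 10.88 → N_a = 11
Actual rate k = Gd⁴/(8D³·11) = 19.78 N/mm
Working load F = kδ = 19.78·14 = 276.93 N
C = 8.4/1.97 = 4.2640; K_W = (4C−1)/(4C−4)+0.615/C = 1.3740
τ_max = K_W·8FD/(πd³) = 1.3740·774.79 = 1064.6 MPa
τ_max ≤ 1470 MPa → acceptable

(a) 11 coils; (b) YES, τ_max = 1060 MPa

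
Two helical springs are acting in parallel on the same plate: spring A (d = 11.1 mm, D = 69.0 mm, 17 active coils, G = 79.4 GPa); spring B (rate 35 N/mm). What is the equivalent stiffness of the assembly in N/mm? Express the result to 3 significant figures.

62.0 N/mm

k_A = Gd⁴/(8D³N_a) = (79.4×10³)(11.1⁴)/(8·69.0³·17) = 26.979 N/mm
Parallel: k_eq = 26.979 + 35 = 61.979 N/mm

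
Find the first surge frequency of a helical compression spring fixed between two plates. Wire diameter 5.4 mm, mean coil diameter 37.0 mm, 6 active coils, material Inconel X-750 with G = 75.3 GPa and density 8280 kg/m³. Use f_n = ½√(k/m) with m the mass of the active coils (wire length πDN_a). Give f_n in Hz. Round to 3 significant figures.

223 Hz

k = Gd⁴/(8D³N_a) = (75.3×10³)(5.4⁴)/(8·37.0³·6) = 26.334 N/mm = 26334 N/m
Wire length L = πDN_a = π·37.0·6 = 697.43 mm
m = ρ·(πd²/4)·L = 8280 × 22.902×10⁻⁶ m² × 0.69743 m = 0.13225 kg
f_n = ½√(k/m) = 0.5·√(26334/0.13225) = 0.5·√(1.9912e+05) = 223.11 Hz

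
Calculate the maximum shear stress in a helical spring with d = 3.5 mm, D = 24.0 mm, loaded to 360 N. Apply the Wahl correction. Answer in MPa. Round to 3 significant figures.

625 MPa

Spring index C = D/d = 24.0/3.5 = 6.8571
K_W = (4C−1)/(4C−4) + 0.615/C = 26.429/23.429 + 0.0897 = 1.2177
τ₀ = 8FD/(πd³) = 8·360·24.0/(π·3.5³) = 69120/134.7 = 513.16 MPa
τ_max = K·τ₀ = 1.2177 × 513.16 = 624.89 MPa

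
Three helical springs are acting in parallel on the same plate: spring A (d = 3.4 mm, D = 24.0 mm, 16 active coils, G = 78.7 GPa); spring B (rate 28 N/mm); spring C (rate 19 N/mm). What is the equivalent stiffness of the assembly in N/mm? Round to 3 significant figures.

k_A = Gd⁴/(8D³N_a) = (78.7×10³)(3.4⁴)/(8·24.0³·16) = 5.9436 N/mm
Parallel: k_eq = 5.9436 + 28 + 19 = 52.944 N/mm

52.9 N/mm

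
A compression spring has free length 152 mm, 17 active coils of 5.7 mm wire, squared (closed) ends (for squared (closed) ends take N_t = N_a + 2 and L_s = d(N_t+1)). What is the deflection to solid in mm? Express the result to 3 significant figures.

38.0 mm

N_t = 19; L_s = 5.7·20 = 114 mm
δ_solid = L₀ − L_s = 152 − 114 = 38 mm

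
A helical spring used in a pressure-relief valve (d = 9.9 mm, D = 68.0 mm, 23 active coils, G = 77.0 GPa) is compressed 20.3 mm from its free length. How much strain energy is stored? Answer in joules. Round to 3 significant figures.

2.63 J

k = Gd⁴/(8D³N_a) = (77.0×10³)(9.9⁴)/(8·68.0³·23) = 12.785 N/mm
U = ½kδ² = 0.5 × 12.785 × 20.3² = 2634.2 N·mm = 2.6342 J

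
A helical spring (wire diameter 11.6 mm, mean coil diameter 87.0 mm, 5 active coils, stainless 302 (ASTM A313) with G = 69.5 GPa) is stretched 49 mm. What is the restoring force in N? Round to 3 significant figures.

k = Gd⁴/(8D³N_a) = (69.5×10³)(11.6⁴)/(8·87.0³·5) = 47.775 N/mm
F = k·δ = 47.775 × 49 = 2341 N

2340 N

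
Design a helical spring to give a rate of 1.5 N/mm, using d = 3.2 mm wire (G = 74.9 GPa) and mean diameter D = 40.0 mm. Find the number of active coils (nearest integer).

N_a = Gd⁴/(8D³k) = (74.9×10³ × 3.2⁴)/(8 × 40.0³ × 1.5)
    = 7.85383e+06 / 768000 = 10.23 → 10 coils

10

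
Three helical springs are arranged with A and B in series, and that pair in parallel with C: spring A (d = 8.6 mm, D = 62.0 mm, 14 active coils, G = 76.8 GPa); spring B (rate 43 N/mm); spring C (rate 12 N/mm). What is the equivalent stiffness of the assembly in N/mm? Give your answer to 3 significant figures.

k_A = Gd⁴/(8D³N_a) = (76.8×10³)(8.6⁴)/(8·62.0³·14) = 15.738 N/mm
Springs A,B series: k_AB = 1/(1/15.738+1/43) = 11.521 N/mm; parallel with C: k_eq = 11.521+12 = 23.521 N/mm

23.5 N/mm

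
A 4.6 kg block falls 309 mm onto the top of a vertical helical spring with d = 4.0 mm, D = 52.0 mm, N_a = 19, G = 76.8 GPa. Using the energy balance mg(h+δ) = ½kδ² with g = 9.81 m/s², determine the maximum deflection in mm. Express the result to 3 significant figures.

230 mm

k = Gd⁴/(8D³N_a) = (76.8×10³)(4.0⁴)/(8·52.0³·19) = 0.91991 N/mm
W = mg = 4.6 × 9.81 = 45.126 N
½kδ² − Wδ − Wh = 0 → δ = (W + √(W² + 2kWh))/k
δ = (45.126 + √(2036.4 + 25654.5))/0.91991 = (45.126 + 166.41)/0.91991 = 229.95 mm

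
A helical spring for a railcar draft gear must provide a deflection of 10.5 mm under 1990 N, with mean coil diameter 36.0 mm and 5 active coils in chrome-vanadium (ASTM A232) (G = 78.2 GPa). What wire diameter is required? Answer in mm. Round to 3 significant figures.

8.20 mm

Required rate k = F/δ = 1990/10.5 = 189.52 N/mm
d = (8D³N_a·k / G)^(1/4) = (8·36.0³·5·189.52 / (78.2×10³))^0.25
  = (4523)^0.25 = 8.2008 mm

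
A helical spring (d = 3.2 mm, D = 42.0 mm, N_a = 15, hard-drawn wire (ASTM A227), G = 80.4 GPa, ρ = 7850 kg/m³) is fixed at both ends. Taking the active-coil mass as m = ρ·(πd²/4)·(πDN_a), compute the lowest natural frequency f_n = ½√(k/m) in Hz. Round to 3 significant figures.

43.6 Hz

k = Gd⁴/(8D³N_a) = (80.4×10³)(3.2⁴)/(8·42.0³·15) = 0.94826 N/mm = 948.26 N/m
Wire length L = πDN_a = π·42.0·15 = 1979.2 mm
m = ρ·(πd²/4)·L = 7850 × 8.0425×10⁻⁶ m² × 1.9792 m = 0.12495 kg
f_n = ½√(k/m) = 0.5·√(948.26/0.12495) = 0.5·√(7588.9) = 43.557 Hz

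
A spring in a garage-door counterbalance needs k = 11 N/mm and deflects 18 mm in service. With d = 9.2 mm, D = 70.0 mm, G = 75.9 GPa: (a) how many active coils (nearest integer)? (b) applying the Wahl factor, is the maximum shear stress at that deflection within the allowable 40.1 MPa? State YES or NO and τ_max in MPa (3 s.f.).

(a) 18 coils; (b) NO, τ_max = 54.2 MPa

N_a = Gd⁴/(8D³k) = (75.9×10³)(9.2⁴)/(8·70.0³·11) = 18.01 → N_a = 18
Actual rate k = Gd⁴/(8D³·18) = 11.009 N/mm
Working load F = kδ = 11.009·18 = 198.16 N
C = 70.0/9.2 = 7.6087; K_W = (4C−1)/(4C−4)+0.615/C = 1.1943
τ_max = K_W·8FD/(πd³) = 1.1943·45.361 = 54.175 MPa
τ_max > 40.1 MPa → exceeds allowable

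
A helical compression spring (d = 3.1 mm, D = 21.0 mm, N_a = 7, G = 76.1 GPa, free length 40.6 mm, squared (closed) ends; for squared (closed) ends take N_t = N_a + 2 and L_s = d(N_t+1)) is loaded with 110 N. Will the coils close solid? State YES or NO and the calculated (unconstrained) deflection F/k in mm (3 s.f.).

NO, δ = 8.12 mm

k = Gd⁴/(8D³N_a) = (76.1×10³)(3.1⁴)/(8·21.0³·7) = 13.551 N/mm
N_t = 9; L_s = 3.1·10 = 31 mm; δ_solid = L₀ − L_s = 40.6 − 31 = 9.6 mm
δ = F/k = 110/13.551 = 8.1172 mm
δ < δ_solid → spring does not go solid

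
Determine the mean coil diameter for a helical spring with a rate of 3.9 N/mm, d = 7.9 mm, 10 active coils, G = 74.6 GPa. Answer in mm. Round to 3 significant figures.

D = (Gd⁴/(8N_a·k))^(1/3) = (74.6×10³·7.9⁴/(8·10·3.9))^(1/3)
  = (931306)^(1/3) = 97.6557 mm

97.7 mm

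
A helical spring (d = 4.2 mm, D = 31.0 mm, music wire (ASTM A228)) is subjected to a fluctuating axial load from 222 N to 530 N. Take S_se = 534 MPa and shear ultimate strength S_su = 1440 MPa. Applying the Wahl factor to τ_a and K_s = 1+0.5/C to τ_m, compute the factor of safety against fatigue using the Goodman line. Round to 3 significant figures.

1.50

C = D/d = 31.0/4.2 = 7.3810; K_W = (4C−1)/(4C−4)+0.615/C = 1.2009; K_s = 1+0.5/C = 1.0677
F_a = (F_max−F_min)/2 = 154 N; F_m = (F_max+F_min)/2 = 376 N
τ_a = K_W·8F_aD/(πd³) = 1.2009 × 164.09 = 197.05 MPa
τ_m = K_s·8F_mD/(πd³) = 1.0677 × 400.63 = 427.77 MPa
Goodman: 1/n_f = τ_a/S_se + τ_m/S_su = 197.05/534 + 427.77/1440 = 0.36900 + 0.29706 = 0.66606
n_f = 1/0.66606 = 1.501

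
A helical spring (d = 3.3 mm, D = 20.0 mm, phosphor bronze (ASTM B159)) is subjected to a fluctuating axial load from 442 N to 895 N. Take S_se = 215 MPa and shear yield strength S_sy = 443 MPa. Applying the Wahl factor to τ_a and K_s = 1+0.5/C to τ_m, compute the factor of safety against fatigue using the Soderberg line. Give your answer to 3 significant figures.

0.239

C = D/d = 20.0/3.3 = 6.0606; K_W = (4C−1)/(4C−4)+0.615/C = 1.2497; K_s = 1+0.5/C = 1.0825
F_a = (F_max−F_min)/2 = 226.5 N; F_m = (F_max+F_min)/2 = 668.5 N
τ_a = K_W·8F_aD/(πd³) = 1.2497 × 320.99 = 401.14 MPa
τ_m = K_s·8F_mD/(πd³) = 1.0825 × 947.39 = 1025.6 MPa
Soderberg: 1/n_f = τ_a/S_se + τ_m/S_sy = 401.14/215 + 1025.6/443 = 1.86576 + 2.31502 = 4.1808
n_f = 1/4.1808 = 0.2392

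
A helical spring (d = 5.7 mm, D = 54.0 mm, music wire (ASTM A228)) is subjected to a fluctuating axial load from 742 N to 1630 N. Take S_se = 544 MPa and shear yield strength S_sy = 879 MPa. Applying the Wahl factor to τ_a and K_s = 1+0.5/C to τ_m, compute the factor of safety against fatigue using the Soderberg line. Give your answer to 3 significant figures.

C = D/d = 54.0/5.7 = 9.4737; K_W = (4C−1)/(4C−4)+0.615/C = 1.1534; K_s = 1+0.5/C = 1.0528
F_a = (F_max−F_min)/2 = 444 N; F_m = (F_max+F_min)/2 = 1186 N
τ_a = K_W·8F_aD/(πd³) = 1.1534 × 329.68 = 380.26 MPa
τ_m = K_s·8F_mD/(πd³) = 1.0528 × 880.63 = 927.11 MPa
Soderberg: 1/n_f = τ_a/S_se + τ_m/S_sy = 380.26/544 + 927.11/879 = 0.69901 + 1.05473 = 1.7537
n_f = 1/1.7537 = 0.5702

0.570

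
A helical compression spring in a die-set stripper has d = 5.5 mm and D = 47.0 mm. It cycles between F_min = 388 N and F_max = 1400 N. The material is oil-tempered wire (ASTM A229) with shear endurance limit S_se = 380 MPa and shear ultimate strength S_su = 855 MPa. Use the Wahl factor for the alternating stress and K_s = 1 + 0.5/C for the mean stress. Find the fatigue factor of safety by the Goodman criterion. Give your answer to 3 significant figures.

C = D/d = 47.0/5.5 = 8.5455; K_W = (4C−1)/(4C−4)+0.615/C = 1.1714; K_s = 1+0.5/C = 1.0585
F_a = (F_max−F_min)/2 = 506 N; F_m = (F_max+F_min)/2 = 894 N
τ_a = K_W·8F_aD/(πd³) = 1.1714 × 364 = 426.38 MPa
τ_m = K_s·8F_mD/(πd³) = 1.0585 × 643.11 = 680.74 MPa
Goodman: 1/n_f = τ_a/S_se + τ_m/S_su = 426.38/380 + 680.74/855 = 1.12204 + 0.79619 = 1.9182
n_f = 1/1.9182 = 0.5213

0.521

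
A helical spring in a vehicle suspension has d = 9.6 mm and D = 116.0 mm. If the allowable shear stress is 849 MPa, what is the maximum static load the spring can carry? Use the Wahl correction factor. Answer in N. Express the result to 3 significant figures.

2270 N

C = D/d = 116.0/9.6 = 12.0833
K_W = (4C−1)/(4C−4) + 0.615/C = 47.333/44.333 + 0.0509 = 1.1186
τ_max = K·8FD/(πd³) → F_max = τ_allow·πd³/(8DK)
F_max = 849·π·9.6³/(8·116.0·1.1186) = 2.3598e+06/1038 = 2273.3 N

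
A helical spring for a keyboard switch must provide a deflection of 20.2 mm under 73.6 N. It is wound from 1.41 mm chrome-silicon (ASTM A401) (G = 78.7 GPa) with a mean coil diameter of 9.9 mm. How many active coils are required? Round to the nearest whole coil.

11

Required rate k = F/δ = 73.6/20.2 = 3.6436 N/mm
N_a = Gd⁴/(8D³k) = (78.7×10³ × 1.41⁴)/(8 × 9.9³ × 3.6436)
    = 311065 / 28282.8 = 11 → 11 coils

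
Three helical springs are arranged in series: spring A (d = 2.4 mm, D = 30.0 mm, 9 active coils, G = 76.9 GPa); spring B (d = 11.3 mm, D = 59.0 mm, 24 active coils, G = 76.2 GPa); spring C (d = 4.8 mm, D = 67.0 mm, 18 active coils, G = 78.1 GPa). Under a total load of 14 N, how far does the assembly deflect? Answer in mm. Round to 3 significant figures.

k_A = Gd⁴/(8D³N_a) = (76.9×10³)(2.4⁴)/(8·30.0³·9) = 1.3124 N/mm
k_B = Gd⁴/(8D³N_a) = (76.2×10³)(11.3⁴)/(8·59.0³·24) = 31.507 N/mm
k_C = Gd⁴/(8D³N_a) = (78.1×10³)(4.8⁴)/(8·67.0³·18) = 0.95726 N/mm
Series: 1/k_eq = 1/1.3124 + 1/31.507 + 1/0.95726 = 1.8383; k_eq = 0.54397 N/mm
δ = F/k_eq = 14/0.54397 = 25.737 mm

25.7 mm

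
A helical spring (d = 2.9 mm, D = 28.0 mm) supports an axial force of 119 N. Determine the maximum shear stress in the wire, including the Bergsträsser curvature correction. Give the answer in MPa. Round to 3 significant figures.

Spring index C = D/d = 28.0/2.9 = 9.6552
K_B = (4C+2)/(4C−3) = 40.621/35.621 = 1.1404
τ₀ = 8FD/(πd³) = 8·119·28.0/(π·2.9³) = 26656/76.62 = 347.9 MPa
τ_max = K·τ₀ = 1.1404 × 347.9 = 396.73 MPa

397 MPa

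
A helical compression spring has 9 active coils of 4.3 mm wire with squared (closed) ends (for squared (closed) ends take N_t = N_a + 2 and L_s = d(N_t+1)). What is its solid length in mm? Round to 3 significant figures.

squared (closed) ends: N_t = N_a + 2 = 9 + 2 = 11
L_s = d·(N_t+1) = 4.3 × 12 = 51.6 mm

51.6 mm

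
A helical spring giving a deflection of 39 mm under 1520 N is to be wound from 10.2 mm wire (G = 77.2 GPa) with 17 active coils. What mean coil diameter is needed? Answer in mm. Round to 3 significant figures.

Required rate k = F/δ = 1520/39 = 38.974 N/mm
D = (Gd⁴/(8N_a·k))^(1/3) = (77.2×10³·10.2⁴/(8·17·38.974))^(1/3)
  = (157652)^(1/3) = 54.0215 mm

54.0 mm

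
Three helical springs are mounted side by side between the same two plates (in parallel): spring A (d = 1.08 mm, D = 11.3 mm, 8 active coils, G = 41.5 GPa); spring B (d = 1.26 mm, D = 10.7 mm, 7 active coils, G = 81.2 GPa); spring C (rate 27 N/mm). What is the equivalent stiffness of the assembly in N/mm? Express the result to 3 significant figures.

30.6 N/mm

k_A = Gd⁴/(8D³N_a) = (41.5×10³)(1.08⁴)/(8·11.3³·8) = 0.6114 N/mm
k_B = Gd⁴/(8D³N_a) = (81.2×10³)(1.26⁴)/(8·10.7³·7) = 2.9833 N/mm
Parallel: k_eq = 0.6114 + 2.9833 + 27 = 30.595 N/mm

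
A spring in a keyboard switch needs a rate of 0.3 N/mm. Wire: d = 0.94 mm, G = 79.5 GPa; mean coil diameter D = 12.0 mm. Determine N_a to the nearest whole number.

N_a = Gd⁴/(8D³k) = (79.5×10³ × 0.94⁴)/(8 × 12.0³ × 0.3)
    = 62069.5 / 4147.2 = 14.97 → 15 coils

15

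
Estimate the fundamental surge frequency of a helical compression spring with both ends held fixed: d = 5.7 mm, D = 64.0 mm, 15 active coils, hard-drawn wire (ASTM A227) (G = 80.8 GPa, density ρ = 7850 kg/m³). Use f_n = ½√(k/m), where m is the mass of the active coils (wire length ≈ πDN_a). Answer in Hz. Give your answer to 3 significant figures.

33.5 Hz

k = Gd⁴/(8D³N_a) = (80.8×10³)(5.7⁴)/(8·64.0³·15) = 2.7114 N/mm = 2711.4 N/m
Wire length L = πDN_a = π·64.0·15 = 3015.9 mm
m = ρ·(πd²/4)·L = 7850 × 25.518×10⁻⁶ m² × 3.0159 m = 0.60413 kg
f_n = ½√(k/m) = 0.5·√(2711.4/0.60413) = 0.5·√(4488.1) = 33.497 Hz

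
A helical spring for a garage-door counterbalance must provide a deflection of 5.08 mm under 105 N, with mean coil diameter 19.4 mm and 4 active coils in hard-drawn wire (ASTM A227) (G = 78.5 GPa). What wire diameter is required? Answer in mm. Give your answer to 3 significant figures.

2.80 mm

Required rate k = F/δ = 105/5.08 = 20.669 N/mm
d = (8D³N_a·k / G)^(1/4) = (8·19.4³·4·20.669 / (78.5×10³))^0.25
  = (61.519)^0.25 = 2.8006 mm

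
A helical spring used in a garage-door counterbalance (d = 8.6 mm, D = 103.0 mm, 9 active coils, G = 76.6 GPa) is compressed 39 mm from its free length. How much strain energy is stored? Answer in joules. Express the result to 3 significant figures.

k = Gd⁴/(8D³N_a) = (76.6×10³)(8.6⁴)/(8·103.0³·9) = 5.3257 N/mm
U = ½kδ² = 0.5 × 5.3257 × 39² = 4050.2 N·mm = 4.0502 J

4.05 J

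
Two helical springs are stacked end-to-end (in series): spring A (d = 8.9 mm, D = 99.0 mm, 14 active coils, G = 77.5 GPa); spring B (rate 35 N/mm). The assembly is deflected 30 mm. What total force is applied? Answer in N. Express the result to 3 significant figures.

k_A = Gd⁴/(8D³N_a) = (77.5×10³)(8.9⁴)/(8·99.0³·14) = 4.4744 N/mm
Series: 1/k_eq = 1/4.4744 + 1/35 = 0.25206; k_eq = 3.9673 N/mm
F = k_eq·δ = 3.9673·30 = 119.02 N

119 N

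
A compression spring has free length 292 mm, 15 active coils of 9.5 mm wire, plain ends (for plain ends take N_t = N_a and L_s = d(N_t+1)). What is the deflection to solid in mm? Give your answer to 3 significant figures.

N_t = 15; L_s = 9.5·16 = 152 mm
δ_solid = L₀ − L_s = 292 − 152 = 140 mm

140 mm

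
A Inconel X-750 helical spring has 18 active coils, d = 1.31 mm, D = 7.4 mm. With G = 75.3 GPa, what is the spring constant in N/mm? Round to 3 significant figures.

3.80 N/mm

k = Gd⁴/(8D³N_a) = (75.3×10³ × 1.31⁴) / (8 × 7.4³ × 18)
  = 221758 / 58352.3 = 3.8003 N/mm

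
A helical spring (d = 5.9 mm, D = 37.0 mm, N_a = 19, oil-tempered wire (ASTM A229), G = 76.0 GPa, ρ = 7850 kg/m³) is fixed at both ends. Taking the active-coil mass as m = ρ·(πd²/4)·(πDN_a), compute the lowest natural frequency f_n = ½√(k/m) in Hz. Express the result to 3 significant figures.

k = Gd⁴/(8D³N_a) = (76.0×10³)(5.9⁴)/(8·37.0³·19) = 11.961 N/mm = 11961 N/m
Wire length L = πDN_a = π·37.0·19 = 2208.5 mm
m = ρ·(πd²/4)·L = 7850 × 27.34×10⁻⁶ m² × 2.2085 m = 0.47399 kg
f_n = ½√(k/m) = 0.5·√(11961/0.47399) = 0.5·√(25235) = 79.428 Hz

79.4 Hz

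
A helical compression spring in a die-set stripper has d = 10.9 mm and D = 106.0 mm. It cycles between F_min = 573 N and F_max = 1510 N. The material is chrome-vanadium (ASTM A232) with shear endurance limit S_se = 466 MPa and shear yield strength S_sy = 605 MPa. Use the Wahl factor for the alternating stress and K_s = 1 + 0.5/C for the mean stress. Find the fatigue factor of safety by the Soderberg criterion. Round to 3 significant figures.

1.62

C = D/d = 106.0/10.9 = 9.7248; K_W = (4C−1)/(4C−4)+0.615/C = 1.1492; K_s = 1+0.5/C = 1.0514
F_a = (F_max−F_min)/2 = 468.5 N; F_m = (F_max+F_min)/2 = 1041.5 N
τ_a = K_W·8F_aD/(πd³) = 1.1492 × 97.651 = 112.22 MPa
τ_m = K_s·8F_mD/(πd³) = 1.0514 × 217.08 = 228.24 MPa
Soderberg: 1/n_f = τ_a/S_se + τ_m/S_sy = 112.22/466 + 228.24/605 = 0.24082 + 0.37726 = 0.61808
n_f = 1/0.61808 = 1.618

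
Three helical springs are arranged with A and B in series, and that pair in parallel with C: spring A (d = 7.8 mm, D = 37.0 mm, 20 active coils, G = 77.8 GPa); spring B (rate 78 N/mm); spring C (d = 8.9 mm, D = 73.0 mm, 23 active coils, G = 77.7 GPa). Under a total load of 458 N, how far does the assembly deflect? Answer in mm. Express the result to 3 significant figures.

14.7 mm

k_A = Gd⁴/(8D³N_a) = (77.8×10³)(7.8⁴)/(8·37.0³·20) = 35.533 N/mm
k_C = Gd⁴/(8D³N_a) = (77.7×10³)(8.9⁴)/(8·73.0³·23) = 6.8107 N/mm
Springs A,B series: k_AB = 1/(1/35.533+1/78) = 24.412 N/mm; parallel with C: k_eq = 24.412+6.8107 = 31.223 N/mm
δ = F/k_eq = 458/31.223 = 14.669 mm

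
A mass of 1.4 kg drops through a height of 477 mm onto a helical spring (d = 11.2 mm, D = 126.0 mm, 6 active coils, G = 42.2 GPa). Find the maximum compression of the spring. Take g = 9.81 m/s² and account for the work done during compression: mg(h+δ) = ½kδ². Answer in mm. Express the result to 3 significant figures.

45.6 mm

k = Gd⁴/(8D³N_a) = (42.2×10³)(11.2⁴)/(8·126.0³·6) = 6.9156 N/mm
W = mg = 1.4 × 9.81 = 13.734 N
½kδ² − Wδ − Wh = 0 → δ = (W + √(W² + 2kWh))/k
δ = (13.734 + √(188.62 + 90610.2))/6.9156 = (13.734 + 301.33)/6.9156 = 45.558 mm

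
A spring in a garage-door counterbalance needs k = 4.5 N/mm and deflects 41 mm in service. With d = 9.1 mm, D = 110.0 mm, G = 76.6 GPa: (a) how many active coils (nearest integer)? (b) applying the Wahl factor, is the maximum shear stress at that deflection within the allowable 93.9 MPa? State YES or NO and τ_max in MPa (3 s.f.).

(a) 11 coils; (b) YES, τ_max = 76.4 MPa

N_a = Gd⁴/(8D³k) = (76.6×10³)(9.1⁴)/(8·110.0³·4.5) = 10.96 → N_a = 11
Actual rate k = Gd⁴/(8D³·11) = 4.4847 N/mm
Working load F = kδ = 4.4847·41 = 183.87 N
C = 110.0/9.1 = 12.0879; K_W = (4C−1)/(4C−4)+0.615/C = 1.1185
τ_max = K_W·8FD/(πd³) = 1.1185·68.348 = 76.449 MPa
τ_max ≤ 93.9 MPa → acceptable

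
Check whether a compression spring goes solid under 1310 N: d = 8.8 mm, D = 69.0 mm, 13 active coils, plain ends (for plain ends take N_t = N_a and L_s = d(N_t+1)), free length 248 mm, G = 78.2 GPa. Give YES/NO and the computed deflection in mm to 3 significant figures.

k = Gd⁴/(8D³N_a) = (78.2×10³)(8.8⁴)/(8·69.0³·13) = 13.726 N/mm
N_t = 13; L_s = 8.8·14 = 123.2 mm; δ_solid = L₀ − L_s = 248 − 123.2 = 124.8 mm
δ = F/k = 1310/13.726 = 95.436 mm
δ < δ_solid → spring does not go solid

NO, δ = 95.4 mm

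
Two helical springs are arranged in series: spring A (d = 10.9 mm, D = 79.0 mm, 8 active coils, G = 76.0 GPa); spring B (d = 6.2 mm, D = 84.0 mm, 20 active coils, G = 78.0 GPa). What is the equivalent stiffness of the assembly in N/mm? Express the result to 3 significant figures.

k_A = Gd⁴/(8D³N_a) = (76.0×10³)(10.9⁴)/(8·79.0³·8) = 33.998 N/mm
k_B = Gd⁴/(8D³N_a) = (78.0×10³)(6.2⁴)/(8·84.0³·20) = 1.2154 N/mm
Series: 1/k_eq = 1/33.998 + 1/1.2154 = 0.85222; k_eq = 1.1734 N/mm

1.17 N/mm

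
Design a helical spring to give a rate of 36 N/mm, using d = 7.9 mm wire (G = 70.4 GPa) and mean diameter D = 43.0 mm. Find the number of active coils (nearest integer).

N_a = Gd⁴/(8D³k) = (70.4×10³ × 7.9⁴)/(8 × 43.0³ × 36)
    = 2.74209e+08 / 2.2898e+07 = 11.98 → 12 coils

12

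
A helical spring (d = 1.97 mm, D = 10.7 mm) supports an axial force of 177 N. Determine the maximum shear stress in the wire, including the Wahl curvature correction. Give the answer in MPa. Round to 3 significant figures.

Spring index C = D/d = 10.7/1.97 = 5.4315
K_W = (4C−1)/(4C−4) + 0.615/C = 20.726/17.726 + 0.1132 = 1.2825
τ₀ = 8FD/(πd³) = 8·177·10.7/(π·1.97³) = 15151.2/24.019 = 630.81 MPa
τ_max = K·τ₀ = 1.2825 × 630.81 = 809 MPa

809 MPa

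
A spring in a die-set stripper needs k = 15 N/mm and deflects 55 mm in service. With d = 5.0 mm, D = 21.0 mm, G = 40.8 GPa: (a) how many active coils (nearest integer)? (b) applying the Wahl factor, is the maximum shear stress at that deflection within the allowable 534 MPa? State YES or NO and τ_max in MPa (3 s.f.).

N_a = Gd⁴/(8D³k) = (40.8×10³)(5.0⁴)/(8·21.0³·15) = 22.95 → N_a = 23
Actual rate k = Gd⁴/(8D³·23) = 14.965 N/mm
Working load F = kδ = 14.965·55 = 823.05 N
C = 21.0/5.0 = 4.2000; K_W = (4C−1)/(4C−4)+0.615/C = 1.3808
τ_max = K_W·8FD/(πd³) = 1.3808·352.11 = 486.19 MPa
τ_max ≤ 534 MPa → acceptable

(a) 23 coils; (b) YES, τ_max = 486 MPa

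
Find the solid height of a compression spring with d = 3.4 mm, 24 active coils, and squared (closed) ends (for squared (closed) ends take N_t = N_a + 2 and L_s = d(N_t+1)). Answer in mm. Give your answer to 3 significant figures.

squared (closed) ends: N_t = N_a + 2 = 24 + 2 = 26
L_s = d·(N_t+1) = 3.4 × 27 = 91.8 mm

91.8 mm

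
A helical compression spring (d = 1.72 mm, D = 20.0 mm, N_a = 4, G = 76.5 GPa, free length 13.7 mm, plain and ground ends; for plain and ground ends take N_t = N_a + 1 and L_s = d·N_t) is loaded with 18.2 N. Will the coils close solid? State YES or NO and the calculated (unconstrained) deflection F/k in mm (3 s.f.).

YES, δ = 6.96 mm

k = Gd⁴/(8D³N_a) = (76.5×10³)(1.72⁴)/(8·20.0³·4) = 2.6154 N/mm
N_t = 5; L_s = 1.72·5 = 8.6 mm; δ_solid = L₀ − L_s = 13.7 − 8.6 = 5.1 mm
δ = F/k = 18.2/2.6154 = 6.9588 mm
δ ≥ δ_solid → spring goes solid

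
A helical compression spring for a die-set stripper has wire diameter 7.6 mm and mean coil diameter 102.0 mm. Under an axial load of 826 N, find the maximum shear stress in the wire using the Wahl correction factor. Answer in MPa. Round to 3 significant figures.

Spring index C = D/d = 102.0/7.6 = 13.4211
K_W = (4C−1)/(4C−4) + 0.615/C = 52.684/49.684 + 0.0458 = 1.1062
τ₀ = 8FD/(πd³) = 8·826·102.0/(π·7.6³) = 674016/1379.1 = 488.74 MPa
τ_max = K·τ₀ = 1.1062 × 488.74 = 540.65 MPa

541 MPa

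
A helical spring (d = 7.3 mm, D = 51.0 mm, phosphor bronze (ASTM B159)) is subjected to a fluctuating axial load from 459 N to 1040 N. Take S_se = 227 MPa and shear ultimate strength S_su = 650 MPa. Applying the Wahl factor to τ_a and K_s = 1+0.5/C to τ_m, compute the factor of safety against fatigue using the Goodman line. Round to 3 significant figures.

1.07

C = D/d = 51.0/7.3 = 6.9863; K_W = (4C−1)/(4C−4)+0.615/C = 1.2133; K_s = 1+0.5/C = 1.0716
F_a = (F_max−F_min)/2 = 290.5 N; F_m = (F_max+F_min)/2 = 749.5 N
τ_a = K_W·8F_aD/(πd³) = 1.2133 × 96.981 = 117.67 MPa
τ_m = K_s·8F_mD/(πd³) = 1.0716 × 250.22 = 268.12 MPa
Goodman: 1/n_f = τ_a/S_se + τ_m/S_su = 117.67/227 + 268.12/650 = 0.51837 + 0.41250 = 0.93086
n_f = 1/0.93086 = 1.074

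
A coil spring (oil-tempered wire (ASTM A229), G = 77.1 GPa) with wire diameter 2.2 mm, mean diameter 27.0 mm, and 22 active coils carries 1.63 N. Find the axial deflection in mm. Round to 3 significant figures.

3.13 mm

k = Gd⁴/(8D³N_a) = (77.1×10³)(2.2⁴)/(8·27.0³·22) = 0.52136 N/mm
δ = F/k = 1.63 / 0.52136 = 3.1264 mm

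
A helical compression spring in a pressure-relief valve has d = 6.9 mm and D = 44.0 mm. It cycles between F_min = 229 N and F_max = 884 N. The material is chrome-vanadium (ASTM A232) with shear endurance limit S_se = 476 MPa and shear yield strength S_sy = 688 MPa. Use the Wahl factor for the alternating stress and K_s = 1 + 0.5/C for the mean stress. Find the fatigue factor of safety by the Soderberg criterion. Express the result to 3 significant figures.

C = D/d = 44.0/6.9 = 6.3768; K_W = (4C−1)/(4C−4)+0.615/C = 1.2359; K_s = 1+0.5/C = 1.0784
F_a = (F_max−F_min)/2 = 327.5 N; F_m = (F_max+F_min)/2 = 556.5 N
τ_a = K_W·8F_aD/(πd³) = 1.2359 × 111.7 = 138.05 MPa
τ_m = K_s·8F_mD/(πd³) = 1.0784 × 189.81 = 204.69 MPa
Soderberg: 1/n_f = τ_a/S_se + τ_m/S_sy = 138.05/476 + 204.69/688 = 0.29003 + 0.29751 = 0.58754
n_f = 1/0.58754 = 1.702

1.70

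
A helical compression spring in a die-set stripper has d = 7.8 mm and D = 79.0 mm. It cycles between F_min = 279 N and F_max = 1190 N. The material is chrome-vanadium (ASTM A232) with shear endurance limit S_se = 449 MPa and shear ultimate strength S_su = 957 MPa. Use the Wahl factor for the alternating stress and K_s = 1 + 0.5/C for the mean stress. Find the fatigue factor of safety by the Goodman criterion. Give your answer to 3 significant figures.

C = D/d = 79.0/7.8 = 10.1282; K_W = (4C−1)/(4C−4)+0.615/C = 1.1429; K_s = 1+0.5/C = 1.0494
F_a = (F_max−F_min)/2 = 455.5 N; F_m = (F_max+F_min)/2 = 734.5 N
τ_a = K_W·8F_aD/(πd³) = 1.1429 × 193.1 = 220.69 MPa
τ_m = K_s·8F_mD/(πd³) = 1.0494 × 311.37 = 326.74 MPa
Goodman: 1/n_f = τ_a/S_se + τ_m/S_su = 220.69/449 + 326.74/957 = 0.49150 + 0.34142 = 0.83293
n_f = 1/0.83293 = 1.201

1.20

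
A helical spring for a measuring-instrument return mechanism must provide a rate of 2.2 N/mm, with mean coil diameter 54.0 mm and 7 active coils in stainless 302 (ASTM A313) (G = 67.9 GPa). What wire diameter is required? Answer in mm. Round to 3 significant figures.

4.11 mm

d = (8D³N_a·k / G)^(1/4) = (8·54.0³·7·2.2 / (67.9×10³))^0.25
  = (285.71)^0.25 = 4.1113 mm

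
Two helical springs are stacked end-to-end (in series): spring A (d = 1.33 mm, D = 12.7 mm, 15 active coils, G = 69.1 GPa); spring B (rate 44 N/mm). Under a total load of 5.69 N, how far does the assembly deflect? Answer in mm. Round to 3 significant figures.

6.60 mm

k_A = Gd⁴/(8D³N_a) = (69.1×10³)(1.33⁴)/(8·12.7³·15) = 0.87961 N/mm
Series: 1/k_eq = 1/0.87961 + 1/44 = 1.1596; k_eq = 0.86237 N/mm
δ = F/k_eq = 5.69/0.86237 = 6.5981 mm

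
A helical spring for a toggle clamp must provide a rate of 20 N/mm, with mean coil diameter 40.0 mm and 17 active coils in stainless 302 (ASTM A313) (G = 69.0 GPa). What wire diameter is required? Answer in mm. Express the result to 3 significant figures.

d = (8D³N_a·k / G)^(1/4) = (8·40.0³·17·20 / (69.0×10³))^0.25
  = (2522.9)^0.25 = 7.0872 mm

7.09 mm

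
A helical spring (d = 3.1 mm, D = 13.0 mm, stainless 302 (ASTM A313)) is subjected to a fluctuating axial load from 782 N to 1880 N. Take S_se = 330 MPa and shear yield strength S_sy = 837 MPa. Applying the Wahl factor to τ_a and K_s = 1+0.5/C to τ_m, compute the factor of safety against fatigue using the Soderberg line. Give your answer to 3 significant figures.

C = D/d = 13.0/3.1 = 4.1935; K_W = (4C−1)/(4C−4)+0.615/C = 1.3815; K_s = 1+0.5/C = 1.1192
F_a = (F_max−F_min)/2 = 549 N; F_m = (F_max+F_min)/2 = 1331 N
τ_a = K_W·8F_aD/(πd³) = 1.3815 × 610.06 = 842.8 MPa
τ_m = K_s·8F_mD/(πd³) = 1.1192 × 1479 = 1655.4 MPa
Soderberg: 1/n_f = τ_a/S_se + τ_m/S_sy = 842.8/330 + 1655.4/837 = 2.55393 + 1.97775 = 4.5317
n_f = 1/4.5317 = 0.2207

0.221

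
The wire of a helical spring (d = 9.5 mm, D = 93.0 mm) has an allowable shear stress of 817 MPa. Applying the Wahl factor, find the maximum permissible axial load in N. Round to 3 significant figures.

2580 N

C = D/d = 93.0/9.5 = 9.7895
K_W = (4C−1)/(4C−4) + 0.615/C = 38.158/35.158 + 0.0628 = 1.1482
τ_max = K·8FD/(πd³) → F_max = τ_allow·πd³/(8DK)
F_max = 817·π·9.5³/(8·93.0·1.1482) = 2.2006e+06/854.23 = 2576.1 N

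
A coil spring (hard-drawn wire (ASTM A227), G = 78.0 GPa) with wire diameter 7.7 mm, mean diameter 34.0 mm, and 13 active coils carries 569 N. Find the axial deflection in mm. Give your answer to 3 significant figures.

8.48 mm

k = Gd⁴/(8D³N_a) = (78.0×10³)(7.7⁴)/(8·34.0³·13) = 67.079 N/mm
δ = F/k = 569 / 67.079 = 8.4825 mm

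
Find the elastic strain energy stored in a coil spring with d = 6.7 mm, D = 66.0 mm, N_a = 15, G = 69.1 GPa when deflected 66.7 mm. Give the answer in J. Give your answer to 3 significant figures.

k = Gd⁴/(8D³N_a) = (69.1×10³)(6.7⁴)/(8·66.0³·15) = 4.0361 N/mm
U = ½kδ² = 0.5 × 4.0361 × 66.7² = 8978.1 N·mm = 8.9781 J

8.98 J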